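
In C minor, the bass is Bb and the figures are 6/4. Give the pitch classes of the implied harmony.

A fourth above Bb in this key is Eb.
A sixth above Bb in this key is G.
Together with the bass Bb, this spells Eb major in second inversion.

Bb, Eb, G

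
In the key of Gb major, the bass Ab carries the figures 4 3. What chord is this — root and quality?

Db dominant seventh

The figures 4 3 indicate a seventh chord in second inversion.
In second inversion the root lies a fourth above the bass: a fourth above Ab in Gb major is Db.
The chord tones are Ab, Cb, Db, F, giving Db dominant seventh.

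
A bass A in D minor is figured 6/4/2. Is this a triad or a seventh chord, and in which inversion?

seventh chord, third inversion

Intervals of 6/4/2 above the bass form a seventh chord; the bass is the seventh, so this is third inversion.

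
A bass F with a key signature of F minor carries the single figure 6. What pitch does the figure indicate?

Counting 5 letter steps above F lands on D; in F minor, that letter is Db.

Db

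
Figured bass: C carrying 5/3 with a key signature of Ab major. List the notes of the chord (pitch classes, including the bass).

A third above C in this key is Eb.
A fifth above C in this key is G.
Together with the bass C, this spells C minor in root position.

C, Eb, G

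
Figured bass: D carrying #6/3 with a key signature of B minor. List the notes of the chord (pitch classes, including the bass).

A third above D in this key is F#.
A sixth above D in this key is B, raised to B# by the sharp.

D, F#, B#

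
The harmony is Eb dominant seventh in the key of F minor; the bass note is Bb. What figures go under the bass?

Bb is the fifth of Eb dominant seventh, so the chord is in second inversion.
A seventh chord in second inversion is figured 6/4/3, conventionally abbreviated 4/3.

4/3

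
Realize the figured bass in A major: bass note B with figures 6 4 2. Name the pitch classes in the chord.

A second above B in this key is C#.
A fourth above B in this key is E.
A sixth above B in this key is G#.
Together with the bass B, this spells C# minor seventh in third inversion.

B, C#, E, G#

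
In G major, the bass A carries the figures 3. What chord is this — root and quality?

The figures 3 indicate a triad in root position.
In root position the bass is the root, so the root is A.
The chord tones are A, C, E, giving A minor.

A minor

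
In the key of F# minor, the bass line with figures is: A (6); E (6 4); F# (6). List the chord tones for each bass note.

A, C#, F# | E, A, C# | F#, A, D

A (6/3): A, C#, F#.
E (6/4): E, A, C#.
F# (6/3): F#, A, D.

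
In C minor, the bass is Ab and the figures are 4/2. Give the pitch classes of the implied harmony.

Ab, Bb, D, F

The written figures 4/2 are shorthand for 6/4/2: the 6 is implied.
A second above Ab in this key is Bb.
A fourth above Ab in this key is D.
A sixth above Ab in this key is F.
Together with the bass Ab, this spells Bb dominant seventh in third inversion.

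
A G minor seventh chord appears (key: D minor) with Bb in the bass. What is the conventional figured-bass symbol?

Bb is the third of G minor seventh, so the chord is in first inversion.
A seventh chord in first inversion is figured 6/5/3, conventionally abbreviated 6/5.

6/5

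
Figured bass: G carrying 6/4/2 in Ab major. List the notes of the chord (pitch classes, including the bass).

G, Ab, C, Eb

A second above G in this key is Ab.
A fourth above G in this key is C.
A sixth above G in this key is Eb.
Together with the bass G, this spells Ab major seventh in third inversion.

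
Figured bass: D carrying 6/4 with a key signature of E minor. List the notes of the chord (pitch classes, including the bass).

D, G, B

A fourth above D in this key is G.
A sixth above D in this key is B.
Together with the bass D, this spells G major in second inversion.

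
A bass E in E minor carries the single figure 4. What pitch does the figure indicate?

A

Counting 3 letter steps above E lands on A; in E minor, that letter is A.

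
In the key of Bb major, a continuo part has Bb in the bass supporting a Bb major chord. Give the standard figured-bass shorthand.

Bb is the root of Bb major, so the chord is in root position.
A triad in root position is figured 5/3, conventionally abbreviated (no figures — root-position triad).

no figures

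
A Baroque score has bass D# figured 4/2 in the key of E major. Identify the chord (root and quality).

The figures 4/2 indicate a seventh chord in third inversion.
In third inversion the root lies a second above the bass: a second above D# in E major is E.
The chord tones are D#, E, G#, B, giving E major seventh.

E major seventh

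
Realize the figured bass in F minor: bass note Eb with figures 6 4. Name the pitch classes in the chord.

Eb, Ab, C

A fourth above Eb in this key is Ab.
A sixth above Eb in this key is C.
Together with the bass Eb, this spells Ab major in second inversion.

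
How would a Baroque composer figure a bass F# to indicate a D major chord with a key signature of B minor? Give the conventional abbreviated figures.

F# is the third of D major, so the chord is in first inversion.
A triad in first inversion is figured 6/3, conventionally abbreviated 6.

6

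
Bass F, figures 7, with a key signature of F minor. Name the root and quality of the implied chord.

The figures 7 indicate a seventh chord in root position.
In root position the bass is the root, so the root is F.
The chord tones are F, Ab, C, Eb, giving F minor seventh.

F minor seventh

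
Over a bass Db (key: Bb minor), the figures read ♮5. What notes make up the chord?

The written figures ♮5 are shorthand for 5/3: the 3 is implied.
A third above Db in this key is F.
A fifth above Db in this key is Ab, made natural (A) by the ♮ figure.
Together with the bass Db, this spells Db augmented in root position.

Db, F, A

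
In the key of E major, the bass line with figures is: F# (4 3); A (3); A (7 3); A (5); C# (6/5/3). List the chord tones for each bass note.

F#, A, B, D# | A, C#, E | A, C#, E, G# | A, C#, E | C#, E, G#, A

F# (6/4/3): F#, A, B, D#.
A (5/3): A, C#, E.
A (7/5/3): A, C#, E, G#.
A (5/3): A, C#, E.
C# (6/5/3): C#, E, G#, A.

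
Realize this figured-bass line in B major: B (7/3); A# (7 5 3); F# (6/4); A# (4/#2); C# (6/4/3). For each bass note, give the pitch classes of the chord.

B (7/5/3): B, D#, F#, A#.
A# (7/5/3): A#, C#, E, G#.
F# (6/4): F#, B, D#.
A# (6/4/#2): A#, B#, D#, F#.
C# (6/4/3): C#, E, F#, A#.

B, D#, F#, A# | A#, C#, E, G# | F#, B, D# | A#, B#, D#, F# | C#, E, F#, A#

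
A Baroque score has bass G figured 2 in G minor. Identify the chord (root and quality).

A half-diminished seventh

The figures 2 indicate a seventh chord in third inversion.
In third inversion the root lies a second above the bass: a second above G in G minor is A.
The chord tones are G, A, C, Eb, giving A half-diminished seventh.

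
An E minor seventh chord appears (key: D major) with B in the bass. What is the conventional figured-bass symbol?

B is the fifth of E minor seventh, so the chord is in second inversion.
A seventh chord in second inversion is figured 6/4/3, conventionally abbreviated 4/3.

4/3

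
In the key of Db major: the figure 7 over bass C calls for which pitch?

Counting 6 letter steps above C lands on B; in Db major, that letter is Bb.

Bb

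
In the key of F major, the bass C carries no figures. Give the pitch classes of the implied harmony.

An unfigured bass implies 5/3.
A third above C in this key is E.
A fifth above C in this key is G.
Together with the bass C, this spells C major in root position.

C, E, G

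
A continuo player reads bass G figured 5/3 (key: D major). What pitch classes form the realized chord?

G, B, D

A third above G in this key is B.
A fifth above G in this key is D.
Together with the bass G, this spells G major in root position.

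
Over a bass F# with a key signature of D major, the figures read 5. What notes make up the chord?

F#, A, C#

The written figures 5 are shorthand for 5/3: the 3 is implied.
A third above F# in this key is A.
A fifth above F# in this key is C#.
Together with the bass F#, this spells F# minor in root position.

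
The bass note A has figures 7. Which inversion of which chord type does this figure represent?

seventh chord, root position

7 is shorthand for 7/5/3.
Intervals of 7/5/3 above the bass form a seventh chord; the bass is the root, so this is root position.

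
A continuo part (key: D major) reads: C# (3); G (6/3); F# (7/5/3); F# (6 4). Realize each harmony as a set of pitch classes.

C#, E, G | G, B, E | F#, A, C#, E | F#, B, D

C# (5/3): C#, E, G.
G (6/3): G, B, E.
F# (7/5/3): F#, A, C#, E.
F# (6/4): F#, B, D.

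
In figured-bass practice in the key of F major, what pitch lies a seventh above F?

E

Counting 6 letter steps above F lands on E; in F major, that letter is E.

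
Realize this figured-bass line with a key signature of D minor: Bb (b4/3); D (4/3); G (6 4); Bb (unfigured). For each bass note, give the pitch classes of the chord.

Bb (6/b4/3): Bb, D, Eb, G.
D (6/4/3): D, F, G, Bb.
G (6/4): G, C, E.
Bb (5/3): Bb, D, F.

Bb, D, Eb, G | D, F, G, Bb | G, C, E | Bb, D, F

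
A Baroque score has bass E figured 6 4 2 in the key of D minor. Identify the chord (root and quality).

F major seventh

The figures 6 4 2 indicate a seventh chord in third inversion.
In third inversion the root lies a second above the bass: a second above E in D minor is F.
The chord tones are E, F, A, C, giving F major seventh.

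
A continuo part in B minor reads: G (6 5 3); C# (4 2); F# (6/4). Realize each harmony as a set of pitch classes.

G (6/5/3): G, B, D, E.
C# (6/4/2): C#, D, F#, A.
F# (6/4): F#, B, D.

G, B, D, E | C#, D, F#, A | F#, B, D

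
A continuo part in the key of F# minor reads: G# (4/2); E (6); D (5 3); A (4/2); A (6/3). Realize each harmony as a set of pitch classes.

G# (6/4/2): G#, A, C#, E.
E (6/3): E, G#, C#.
D (5/3): D, F#, A.
A (6/4/2): A, B, D, F#.
A (6/3): A, C#, F#.

G#, A, C#, E | E, G#, C# | D, F#, A | A, B, D, F# | A, C#, F#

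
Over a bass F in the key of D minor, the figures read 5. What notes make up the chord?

The written figures 5 are shorthand for 5/3: the 3 is implied.
A third above F in this key is A.
A fifth above F in this key is C.
Together with the bass F, this spells F major in root position.

F, A, C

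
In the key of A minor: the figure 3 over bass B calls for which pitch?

Counting 2 letter steps above B lands on D; in A minor, that letter is D.

D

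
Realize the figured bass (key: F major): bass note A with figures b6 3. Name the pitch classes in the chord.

A third above A in this key is C.
A sixth above A in this key is F, lowered to Fb by the flat.

A, C, Fb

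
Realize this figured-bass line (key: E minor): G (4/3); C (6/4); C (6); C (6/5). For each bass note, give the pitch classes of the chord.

G (6/4/3): G, B, C, E.
C (6/4): C, F#, A.
C (6/3): C, E, A.
C (6/5/3): C, E, G, A.

G, B, C, E | C, F#, A | C, E, A | C, E, G, A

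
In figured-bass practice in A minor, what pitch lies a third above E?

G

Counting 2 letter steps above E lands on G; in A minor, that letter is G.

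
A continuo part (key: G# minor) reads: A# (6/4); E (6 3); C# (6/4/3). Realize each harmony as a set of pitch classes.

A# (6/4): A#, D#, F#.
E (6/3): E, G#, C#.
C# (6/4/3): C#, E, F#, A#.

A#, D#, F# | E, G#, C# | C#, E, F#, A#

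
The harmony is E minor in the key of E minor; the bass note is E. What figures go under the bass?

E is the root of E minor, so the chord is in root position.
A triad in root position is figured 5/3, conventionally abbreviated (no figures — root-position triad).

no figures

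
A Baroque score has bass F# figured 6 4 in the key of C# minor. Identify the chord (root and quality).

The figures 6 4 indicate a triad in second inversion.
In second inversion the root lies a fourth above the bass: a fourth above F# in C# minor is B.
The chord tones are F#, B, D#, giving B major.

B major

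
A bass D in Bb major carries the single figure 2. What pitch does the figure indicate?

Counting 1 letter step above D lands on E; in Bb major, that letter is Eb.

Eb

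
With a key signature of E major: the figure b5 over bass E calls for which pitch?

Counting 4 letter steps above E lands on B; in E major, that letter is B.
The b5 figure lowers it a semitone, giving Bb.

Bb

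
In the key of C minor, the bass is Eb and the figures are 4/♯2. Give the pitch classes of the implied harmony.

Eb, F#, Ab, C

The written figures 4/♯2 are shorthand for 6/4/2: the 6 is implied.
A second above Eb in this key is F, raised to F# by the sharp.
A fourth above Eb in this key is Ab.
A sixth above Eb in this key is C.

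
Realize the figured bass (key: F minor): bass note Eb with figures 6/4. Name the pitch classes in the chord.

A fourth above Eb in this key is Ab.
A sixth above Eb in this key is C.
Together with the bass Eb, this spells Ab major in second inversion.

Eb, Ab, C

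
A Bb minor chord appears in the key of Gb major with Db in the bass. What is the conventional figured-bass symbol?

6

Db is the third of Bb minor, so the chord is in first inversion.
A triad in first inversion is figured 6/3, conventionally abbreviated 6.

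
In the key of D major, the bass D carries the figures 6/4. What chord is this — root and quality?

G major

The figures 6/4 indicate a triad in second inversion.
In second inversion the root lies a fourth above the bass: a fourth above D in D major is G.
The chord tones are D, G, B, giving G major.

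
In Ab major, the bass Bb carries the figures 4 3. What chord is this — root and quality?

The figures 4 3 indicate a seventh chord in second inversion.
In second inversion the root lies a fourth above the bass: a fourth above Bb in Ab major is Eb.
The chord tones are Bb, Db, Eb, G, giving Eb dominant seventh.

Eb dominant seventh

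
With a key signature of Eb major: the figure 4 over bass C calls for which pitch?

F

Counting 3 letter steps above C lands on F; in Eb major, that letter is F.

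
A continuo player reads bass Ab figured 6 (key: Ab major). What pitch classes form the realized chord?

The written figures 6 are shorthand for 6/3: the 3 is implied.
A third above Ab in this key is C.
A sixth above Ab in this key is F.
Together with the bass Ab, this spells F minor in first inversion.

Ab, C, F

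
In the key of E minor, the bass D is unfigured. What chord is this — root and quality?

D major

An unfigured bass indicates a triad in root position.
In root position the bass is the root, so the root is D.
The chord tones are D, F#, A, giving D major.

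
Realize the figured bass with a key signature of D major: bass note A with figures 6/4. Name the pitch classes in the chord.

A fourth above A in this key is D.
A sixth above A in this key is F#.
Together with the bass A, this spells D major in second inversion.

A, D, F#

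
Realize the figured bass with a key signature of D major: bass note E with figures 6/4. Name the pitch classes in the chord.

E, A, C#

A fourth above E in this key is A.
A sixth above E in this key is C#.
Together with the bass E, this spells A major in second inversion.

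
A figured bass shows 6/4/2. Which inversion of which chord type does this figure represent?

seventh chord, third inversion

Intervals of 6/4/2 above the bass form a seventh chord; the bass is the seventh, so this is third inversion.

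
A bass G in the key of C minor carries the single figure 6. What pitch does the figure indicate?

Counting 5 letter steps above G lands on E; in C minor, that letter is Eb.

Eb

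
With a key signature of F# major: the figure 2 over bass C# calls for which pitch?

D#

Counting 1 letter step above C# lands on D; in F# major, that letter is D#.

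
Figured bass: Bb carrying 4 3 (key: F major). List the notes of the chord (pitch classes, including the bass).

The written figures 4 3 are shorthand for 6/4/3: the 6 is implied.
A third above Bb in this key is D.
A fourth above Bb in this key is E.
A sixth above Bb in this key is G.
Together with the bass Bb, this spells E half-diminished seventh in second inversion.

Bb, D, E, G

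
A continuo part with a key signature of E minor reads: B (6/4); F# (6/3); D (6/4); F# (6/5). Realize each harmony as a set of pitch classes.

B, E, G | F#, A, D | D, G, B | F#, A, C, D

B (6/4): B, E, G.
F# (6/3): F#, A, D.
D (6/4): D, G, B.
F# (6/5/3): F#, A, C, D.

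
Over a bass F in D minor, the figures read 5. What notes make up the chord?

The written figures 5 are shorthand for 5/3: the 3 is implied.
A third above F in this key is A.
A fifth above F in this key is C.
Together with the bass F, this spells F major in root position.

F, A, C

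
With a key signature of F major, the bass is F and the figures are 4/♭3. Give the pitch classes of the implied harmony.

F, Ab, Bb, D

The written figures 4/♭3 are shorthand for 6/4/3: the 6 is implied.
A third above F in this key is A, lowered to Ab by the flat.
A fourth above F in this key is Bb.
A sixth above F in this key is D.
Together with the bass F, this spells Bb dominant seventh in second inversion.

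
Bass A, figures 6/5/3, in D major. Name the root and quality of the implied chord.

The figures 6/5/3 indicate a seventh chord in first inversion.
In first inversion the root lies a sixth above the bass: a sixth above A in D major is F#.
The chord tones are A, C#, E, F#, giving F# minor seventh.

F# minor seventh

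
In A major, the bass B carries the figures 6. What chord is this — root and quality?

G# diminished

The figures 6 indicate a triad in first inversion.
In first inversion the root lies a sixth above the bass: a sixth above B in A major is G#.
The chord tones are B, D, G#, giving G# diminished.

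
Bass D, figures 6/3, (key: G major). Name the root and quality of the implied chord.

The figures 6/3 indicate a triad in first inversion.
In first inversion the root lies a sixth above the bass: a sixth above D in G major is B.
The chord tones are D, F#, B, giving B minor.

B minor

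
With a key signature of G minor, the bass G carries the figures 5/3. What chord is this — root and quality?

The figures 5/3 indicate a triad in root position.
In root position the bass is the root, so the root is G.
The chord tones are G, Bb, D, giving G minor.

G minor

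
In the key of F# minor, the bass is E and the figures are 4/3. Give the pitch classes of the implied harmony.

E, G#, A, C#

The written figures 4/3 are shorthand for 6/4/3: the 6 is implied.
A third above E in this key is G#.
A fourth above E in this key is A.
A sixth above E in this key is C#.
Together with the bass E, this spells A major seventh in second inversion.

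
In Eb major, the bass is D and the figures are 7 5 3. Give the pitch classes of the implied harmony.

D, F, Ab, C

A third above D in this key is F.
A fifth above D in this key is Ab.
A seventh above D in this key is C.
Together with the bass D, this spells D half-diminished seventh in root position.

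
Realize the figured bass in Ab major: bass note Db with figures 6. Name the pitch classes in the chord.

Db, F, Bb

The written figures 6 are shorthand for 6/3: the 3 is implied.
A third above Db in this key is F.
A sixth above Db in this key is Bb.
Together with the bass Db, this spells Bb minor in first inversion.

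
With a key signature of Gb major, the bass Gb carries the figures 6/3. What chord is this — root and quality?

The figures 6/3 indicate a triad in first inversion.
In first inversion the root lies a sixth above the bass: a sixth above Gb in Gb major is Eb.
The chord tones are Gb, Bb, Eb, giving Eb minor.

Eb minor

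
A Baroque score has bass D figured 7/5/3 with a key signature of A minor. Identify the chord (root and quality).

The figures 7/5/3 indicate a seventh chord in root position.
In root position the bass is the root, so the root is D.
The chord tones are D, F, A, C, giving D minor seventh.

D minor seventh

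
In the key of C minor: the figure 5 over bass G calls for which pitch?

Counting 4 letter steps above G lands on D; in C minor, that letter is D.

D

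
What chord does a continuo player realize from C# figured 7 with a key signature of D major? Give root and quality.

The figures 7 indicate a seventh chord in root position.
In root position the bass is the root, so the root is C#.
The chord tones are C#, E, G, B, giving C# half-diminished seventh.

C# half-diminished seventh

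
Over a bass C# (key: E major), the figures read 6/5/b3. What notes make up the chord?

C#, Eb, G#, A

A third above C# in this key is E, lowered to Eb by the flat.
A fifth above C# in this key is G#.
A sixth above C# in this key is A.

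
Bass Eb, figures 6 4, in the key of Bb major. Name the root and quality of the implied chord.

A diminished

The figures 6 4 indicate a triad in second inversion.
In second inversion the root lies a fourth above the bass: a fourth above Eb in Bb major is A.
The chord tones are Eb, A, C, giving A diminished.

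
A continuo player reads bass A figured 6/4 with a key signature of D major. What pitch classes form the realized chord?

A fourth above A in this key is D.
A sixth above A in this key is F#.
Together with the bass A, this spells D major in second inversion.

A, D, F#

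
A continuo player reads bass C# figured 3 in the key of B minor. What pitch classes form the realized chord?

The written figures 3 are shorthand for 5/3: the 5 is implied.
A third above C# in this key is E.
A fifth above C# in this key is G.
Together with the bass C#, this spells C# diminished in root position.

C#, E, G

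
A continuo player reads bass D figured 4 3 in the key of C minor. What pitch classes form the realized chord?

D, F, G, Bb

The written figures 4 3 are shorthand for 6/4/3: the 6 is implied.
A third above D in this key is F.
A fourth above D in this key is G.
A sixth above D in this key is Bb.
Together with the bass D, this spells G minor seventh in second inversion.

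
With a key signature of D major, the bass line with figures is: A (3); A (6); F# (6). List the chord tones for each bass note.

A (5/3): A, C#, E.
A (6/3): A, C#, F#.
F# (6/3): F#, A, D.

A, C#, E | A, C#, F# | F#, A, D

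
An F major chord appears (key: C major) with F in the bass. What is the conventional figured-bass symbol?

F is the root of F major, so the chord is in root position.
A triad in root position is figured 5/3, conventionally abbreviated (no figures — root-position triad).

no figures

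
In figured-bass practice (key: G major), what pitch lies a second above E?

F#

Counting 1 letter step above E lands on F; in G major, that letter is F#.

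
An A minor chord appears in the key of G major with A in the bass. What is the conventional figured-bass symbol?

no figures

A is the root of A minor, so the chord is in root position.
A triad in root position is figured 5/3, conventionally abbreviated (no figures — root-position triad).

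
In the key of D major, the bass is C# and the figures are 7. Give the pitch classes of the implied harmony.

C#, E, G, B

The written figures 7 are shorthand for 7/5/3: the 5/3 are implied.
A third above C# in this key is E.
A fifth above C# in this key is G.
A seventh above C# in this key is B.
Together with the bass C#, this spells C# half-diminished seventh in root position.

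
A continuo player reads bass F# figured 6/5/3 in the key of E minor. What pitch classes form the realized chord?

A third above F# in this key is A.
A fifth above F# in this key is C.
A sixth above F# in this key is D.
Together with the bass F#, this spells D dominant seventh in first inversion.

F#, A, C, D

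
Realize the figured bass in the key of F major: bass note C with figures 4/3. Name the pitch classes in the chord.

C, E, F, A

The written figures 4/3 are shorthand for 6/4/3: the 6 is implied.
A third above C in this key is E.
A fourth above C in this key is F.
A sixth above C in this key is A.
Together with the bass C, this spells F major seventh in second inversion.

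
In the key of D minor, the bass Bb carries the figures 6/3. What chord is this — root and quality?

G minor

The figures 6/3 indicate a triad in first inversion.
In first inversion the root lies a sixth above the bass: a sixth above Bb in D minor is G.
The chord tones are Bb, D, G, giving G minor.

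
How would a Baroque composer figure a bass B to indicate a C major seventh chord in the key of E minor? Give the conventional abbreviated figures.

B is the seventh of C major seventh, so the chord is in third inversion.
A seventh chord in third inversion is figured 6/4/2, conventionally abbreviated 4/2.

4/2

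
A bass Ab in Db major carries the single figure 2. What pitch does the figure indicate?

Bb

Counting 1 letter step above Ab lands on B; in Db major, that letter is Bb.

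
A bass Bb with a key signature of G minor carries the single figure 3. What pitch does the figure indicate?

Counting 2 letter steps above Bb lands on D; in G minor, that letter is D.

D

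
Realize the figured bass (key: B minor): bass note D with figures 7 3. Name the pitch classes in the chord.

The written figures 7 3 are shorthand for 7/5/3: the 5 is implied.
A third above D in this key is F#.
A fifth above D in this key is A.
A seventh above D in this key is C#.
Together with the bass D, this spells D major seventh in root position.

D, F#, A, C#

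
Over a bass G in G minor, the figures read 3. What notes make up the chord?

The written figures 3 are shorthand for 5/3: the 5 is implied.
A third above G in this key is Bb.
A fifth above G in this key is D.
Together with the bass G, this spells G minor in root position.

G, Bb, D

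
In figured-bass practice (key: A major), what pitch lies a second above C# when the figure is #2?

D#

Counting 1 letter step above C# lands on D; in A major, that letter is D.
The #2 figure raises it a semitone, giving D#.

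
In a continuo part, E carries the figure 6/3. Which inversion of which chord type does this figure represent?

triad, first inversion

Intervals of 6/3 above the bass form a triad; the bass is the third, so this is first inversion.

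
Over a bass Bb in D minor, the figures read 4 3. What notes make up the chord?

The written figures 4 3 are shorthand for 6/4/3: the 6 is implied.
A third above Bb in this key is D.
A fourth above Bb in this key is E.
A sixth above Bb in this key is G.
Together with the bass Bb, this spells E half-diminished seventh in second inversion.

Bb, D, E, G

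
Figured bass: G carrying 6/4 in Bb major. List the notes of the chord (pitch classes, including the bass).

G, C, Eb

A fourth above G in this key is C.
A sixth above G in this key is Eb.
Together with the bass G, this spells C minor in second inversion.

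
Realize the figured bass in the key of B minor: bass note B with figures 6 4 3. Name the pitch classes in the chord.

B, D, E, G

A third above B in this key is D.
A fourth above B in this key is E.
A sixth above B in this key is G.
Together with the bass B, this spells E minor seventh in second inversion.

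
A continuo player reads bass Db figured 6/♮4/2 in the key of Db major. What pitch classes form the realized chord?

A second above Db in this key is Eb.
A fourth above Db in this key is Gb, made natural (G) by the ♮ figure.
A sixth above Db in this key is Bb.
Together with the bass Db, this spells Eb dominant seventh in third inversion.

Db, Eb, G, Bb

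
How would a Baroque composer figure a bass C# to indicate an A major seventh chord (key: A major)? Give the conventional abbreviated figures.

6/5

C# is the third of A major seventh, so the chord is in first inversion.
A seventh chord in first inversion is figured 6/5/3, conventionally abbreviated 6/5.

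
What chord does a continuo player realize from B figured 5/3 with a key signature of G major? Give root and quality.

B minor

The figures 5/3 indicate a triad in root position.
In root position the bass is the root, so the root is B.
The chord tones are B, D, F#, giving B minor.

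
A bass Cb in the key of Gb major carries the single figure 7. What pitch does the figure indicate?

Counting 6 letter steps above Cb lands on B; in Gb major, that letter is Bb.

Bb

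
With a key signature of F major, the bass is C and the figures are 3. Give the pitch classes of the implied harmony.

The written figures 3 are shorthand for 5/3: the 5 is implied.
A third above C in this key is E.
A fifth above C in this key is G.
Together with the bass C, this spells C major in root position.

C, E, G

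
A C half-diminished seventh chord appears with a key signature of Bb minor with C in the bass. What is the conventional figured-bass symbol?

7

C is the root of C half-diminished seventh, so the chord is in root position.
A seventh chord in root position is figured 7/5/3, conventionally abbreviated 7.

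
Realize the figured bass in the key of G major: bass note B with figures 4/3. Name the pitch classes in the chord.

B, D, E, G

The written figures 4/3 are shorthand for 6/4/3: the 6 is implied.
A third above B in this key is D.
A fourth above B in this key is E.
A sixth above B in this key is G.
Together with the bass B, this spells E minor seventh in second inversion.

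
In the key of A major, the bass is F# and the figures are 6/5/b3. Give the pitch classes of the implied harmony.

A third above F# in this key is A, lowered to Ab by the flat.
A fifth above F# in this key is C#.
A sixth above F# in this key is D.

F#, Ab, C#, D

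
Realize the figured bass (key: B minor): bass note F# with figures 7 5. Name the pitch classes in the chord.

F#, A, C#, E

The written figures 7 5 are shorthand for 7/5/3: the 3 is implied.
A third above F# in this key is A.
A fifth above F# in this key is C#.
A seventh above F# in this key is E.
Together with the bass F#, this spells F# minor seventh in root position.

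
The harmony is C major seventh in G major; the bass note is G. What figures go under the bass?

G is the fifth of C major seventh, so the chord is in second inversion.
A seventh chord in second inversion is figured 6/4/3, conventionally abbreviated 4/3.

4/3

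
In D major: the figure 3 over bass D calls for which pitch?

F#

Counting 2 letter steps above D lands on F; in D major, that letter is F#.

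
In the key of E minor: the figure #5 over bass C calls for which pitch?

G#

Counting 4 letter steps above C lands on G; in E minor, that letter is G.
The #5 figure raises it a semitone, giving G#.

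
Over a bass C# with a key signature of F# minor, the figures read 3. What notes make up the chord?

The written figures 3 are shorthand for 5/3: the 5 is implied.
A third above C# in this key is E.
A fifth above C# in this key is G#.
Together with the bass C#, this spells C# minor in root position.

C#, E, G#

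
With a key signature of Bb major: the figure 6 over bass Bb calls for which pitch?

G

Counting 5 letter steps above Bb lands on G; in Bb major, that letter is G.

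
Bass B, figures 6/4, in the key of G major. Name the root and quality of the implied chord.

The figures 6/4 indicate a triad in second inversion.
In second inversion the root lies a fourth above the bass: a fourth above B in G major is E.
The chord tones are B, E, G, giving E minor.

E minor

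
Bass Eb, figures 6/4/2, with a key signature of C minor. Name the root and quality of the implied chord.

The figures 6/4/2 indicate a seventh chord in third inversion.
In third inversion the root lies a second above the bass: a second above Eb in C minor is F.
The chord tones are Eb, F, Ab, C, giving F minor seventh.

F minor seventh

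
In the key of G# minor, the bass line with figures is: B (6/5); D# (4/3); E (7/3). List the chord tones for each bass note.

B, D#, F#, G# | D#, F#, G#, B | E, G#, B, D#

B (6/5/3): B, D#, F#, G#.
D# (6/4/3): D#, F#, G#, B.
E (7/5/3): E, G#, B, D#.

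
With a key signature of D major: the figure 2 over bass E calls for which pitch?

F#

Counting 1 letter step above E lands on F; in D major, that letter is F#.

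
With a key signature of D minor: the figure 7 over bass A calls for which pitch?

G

Counting 6 letter steps above A lands on G; in D minor, that letter is G.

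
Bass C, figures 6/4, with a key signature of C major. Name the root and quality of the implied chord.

F major

The figures 6/4 indicate a triad in second inversion.
In second inversion the root lies a fourth above the bass: a fourth above C in C major is F.
The chord tones are C, F, A, giving F major.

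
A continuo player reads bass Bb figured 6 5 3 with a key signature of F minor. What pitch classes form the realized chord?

A third above Bb in this key is Db.
A fifth above Bb in this key is F.
A sixth above Bb in this key is G.
Together with the bass Bb, this spells G half-diminished seventh in first inversion.

Bb, Db, F, G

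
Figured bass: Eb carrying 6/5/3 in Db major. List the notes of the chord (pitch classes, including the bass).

Eb, Gb, Bb, C

A third above Eb in this key is Gb.
A fifth above Eb in this key is Bb.
A sixth above Eb in this key is C.
Together with the bass Eb, this spells C half-diminished seventh in first inversion.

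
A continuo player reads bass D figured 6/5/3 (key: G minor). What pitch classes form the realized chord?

D, F, A, Bb

A third above D in this key is F.
A fifth above D in this key is A.
A sixth above D in this key is Bb.
Together with the bass D, this spells Bb major seventh in first inversion.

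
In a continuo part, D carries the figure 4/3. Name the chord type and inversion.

seventh chord, second inversion

4/3 is shorthand for 6/4/3.
Intervals of 6/4/3 above the bass form a seventh chord; the bass is the fifth, so this is second inversion.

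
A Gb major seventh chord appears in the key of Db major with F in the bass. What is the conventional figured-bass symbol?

F is the seventh of Gb major seventh, so the chord is in third inversion.
A seventh chord in third inversion is figured 6/4/2, conventionally abbreviated 4/2.

4/2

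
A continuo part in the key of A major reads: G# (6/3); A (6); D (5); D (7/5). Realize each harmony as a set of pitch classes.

G# (6/3): G#, B, E.
A (6/3): A, C#, F#.
D (5/3): D, F#, A.
D (7/5/3): D, F#, A, C#.

G#, B, E | A, C#, F# | D, F#, A | D, F#, A, C#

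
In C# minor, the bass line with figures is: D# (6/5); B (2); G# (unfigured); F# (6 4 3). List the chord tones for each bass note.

D# (6/5/3): D#, F#, A, B.
B (6/4/2): B, C#, E, G#.
G# (5/3): G#, B, D#.
F# (6/4/3): F#, A, B, D#.

D#, F#, A, B | B, C#, E, G# | G#, B, D# | F#, A, B, D#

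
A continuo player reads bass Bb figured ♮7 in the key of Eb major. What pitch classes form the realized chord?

The written figures ♮7 are shorthand for 7/5/3: the 5/3 are implied.
A third above Bb in this key is D.
A fifth above Bb in this key is F.
A seventh above Bb in this key is Ab, made natural (A) by the ♮ figure.
Together with the bass Bb, this spells Bb major seventh in root position.

Bb, D, F, A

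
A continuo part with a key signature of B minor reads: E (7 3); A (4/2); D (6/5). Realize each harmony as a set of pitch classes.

E (7/5/3): E, G, B, D.
A (6/4/2): A, B, D, F#.
D (6/5/3): D, F#, A, B.

E, G, B, D | A, B, D, F# | D, F#, A, B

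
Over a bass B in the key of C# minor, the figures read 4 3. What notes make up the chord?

B, D#, E, G#

The written figures 4 3 are shorthand for 6/4/3: the 6 is implied.
A third above B in this key is D#.
A fourth above B in this key is E.
A sixth above B in this key is G#.
Together with the bass B, this spells E major seventh in second inversion.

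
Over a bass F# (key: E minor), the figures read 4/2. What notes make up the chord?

F#, G, B, D

The written figures 4/2 are shorthand for 6/4/2: the 6 is implied.
A second above F# in this key is G.
A fourth above F# in this key is B.
A sixth above F# in this key is D.
Together with the bass F#, this spells G major seventh in third inversion.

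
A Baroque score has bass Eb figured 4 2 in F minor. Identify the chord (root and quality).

The figures 4 2 indicate a seventh chord in third inversion.
In third inversion the root lies a second above the bass: a second above Eb in F minor is F.
The chord tones are Eb, F, Ab, C, giving F minor seventh.

F minor seventh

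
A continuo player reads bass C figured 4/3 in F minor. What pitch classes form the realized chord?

C, Eb, F, Ab

The written figures 4/3 are shorthand for 6/4/3: the 6 is implied.
A third above C in this key is Eb.
A fourth above C in this key is F.
A sixth above C in this key is Ab.
Together with the bass C, this spells F minor seventh in second inversion.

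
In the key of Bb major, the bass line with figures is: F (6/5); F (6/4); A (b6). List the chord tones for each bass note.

F (6/5/3): F, A, C, D.
F (6/4): F, Bb, D.
A (b6/3): A, C, Fb.

F, A, C, D | F, Bb, D | A, C, Fb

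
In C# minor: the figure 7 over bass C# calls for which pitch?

B

Counting 6 letter steps above C# lands on B; in C# minor, that letter is B.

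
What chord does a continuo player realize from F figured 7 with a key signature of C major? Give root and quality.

F major seventh

The figures 7 indicate a seventh chord in root position.
In root position the bass is the root, so the root is F.
The chord tones are F, A, C, E, giving F major seventh.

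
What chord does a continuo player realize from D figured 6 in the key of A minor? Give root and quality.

B diminished

The figures 6 indicate a triad in first inversion.
In first inversion the root lies a sixth above the bass: a sixth above D in A minor is B.
The chord tones are D, F, B, giving B diminished.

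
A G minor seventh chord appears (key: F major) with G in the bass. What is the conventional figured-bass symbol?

G is the root of G minor seventh, so the chord is in root position.
A seventh chord in root position is figured 7/5/3, conventionally abbreviated 7.

7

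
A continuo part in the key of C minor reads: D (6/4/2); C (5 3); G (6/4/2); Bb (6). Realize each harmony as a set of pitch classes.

D (6/4/2): D, Eb, G, Bb.
C (5/3): C, Eb, G.
G (6/4/2): G, Ab, C, Eb.
Bb (6/3): Bb, D, G.

D, Eb, G, Bb | C, Eb, G | G, Ab, C, Eb | Bb, D, G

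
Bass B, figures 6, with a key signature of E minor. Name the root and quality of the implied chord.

G major

The figures 6 indicate a triad in first inversion.
In first inversion the root lies a sixth above the bass: a sixth above B in E minor is G.
The chord tones are B, D, G, giving G major.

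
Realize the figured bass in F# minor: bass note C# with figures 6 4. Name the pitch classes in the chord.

C#, F#, A

A fourth above C# in this key is F#.
A sixth above C# in this key is A.
Together with the bass C#, this spells F# minor in second inversion.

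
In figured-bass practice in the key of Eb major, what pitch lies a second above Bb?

C

Counting 1 letter step above Bb lands on C; in Eb major, that letter is C.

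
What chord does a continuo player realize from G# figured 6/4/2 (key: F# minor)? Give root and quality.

A major seventh

The figures 6/4/2 indicate a seventh chord in third inversion.
In third inversion the root lies a second above the bass: a second above G# in F# minor is A.
The chord tones are G#, A, C#, E, giving A major seventh.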